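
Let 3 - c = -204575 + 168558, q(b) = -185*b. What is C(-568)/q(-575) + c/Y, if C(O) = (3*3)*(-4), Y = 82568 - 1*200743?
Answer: -153435272/502834625 ≈ -0.30514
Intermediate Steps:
Y = -118175 (Y = 82568 - 200743 = -118175)
C(O) = -36 (C(O) = 9*(-4) = -36)
c = 36020 (c = 3 - (-204575 + 168558) = 3 - 1*(-36017) = 3 + 36017 = 36020)
C(-568)/q(-575) + c/Y = -36/((-185*(-575))) + 36020/(-118175) = -36/106375 + 36020*(-1/118175) = -36*1/106375 - 7204/23635 = -36/106375 - 7204/23635 = -153435272/502834625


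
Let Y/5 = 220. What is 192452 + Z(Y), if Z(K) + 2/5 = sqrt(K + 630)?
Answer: 962258/5 + sqrt(1730) ≈ 1.9249e+5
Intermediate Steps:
Y = 1100 (Y = 5*220 = 1100)
Z(K) = -2/5 + sqrt(630 + K) (Z(K) = -2/5 + sqrt(K + 630) = -2/5 + sqrt(630 + K))
192452 + Z(Y) = 192452 + (-2/5 + sqrt(630 + 1100)) = 192452 + (-2/5 + sqrt(1730)) = 962258/5 + sqrt(1730)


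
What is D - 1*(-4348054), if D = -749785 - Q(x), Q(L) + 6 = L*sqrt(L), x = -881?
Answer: 3598275 + 881*I*sqrt(881) ≈ 3.5983e+6 + 26150.0*I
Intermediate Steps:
Q(L) = -6 + L**(3/2) (Q(L) = -6 + L*sqrt(L) = -6 + L**(3/2))
D = -749779 + 881*I*sqrt(881) (D = -749785 - (-6 + (-881)**(3/2)) = -749785 - (-6 - 881*I*sqrt(881)) = -749785 + (6 + 881*I*sqrt(881)) = -749779 + 881*I*sqrt(881) ≈ -7.4978e+5 + 26150.0*I)
D - 1*(-4348054) = (-749779 + 881*I*sqrt(881)) - 1*(-4348054) = (-749779 + 881*I*sqrt(881)) + 4348054 = 3598275 + 881*I*sqrt(881)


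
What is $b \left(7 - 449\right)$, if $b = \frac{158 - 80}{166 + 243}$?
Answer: $- \frac{34476}{409} \approx -84.293$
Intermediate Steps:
$b = \frac{78}{409} \approx 0.19071$
$b \left(7 - 449\right) = \frac{78 \left(7 - 449\right)}{409} = \frac{78}{409} \left(-442\right) = - \frac{34476}{409}$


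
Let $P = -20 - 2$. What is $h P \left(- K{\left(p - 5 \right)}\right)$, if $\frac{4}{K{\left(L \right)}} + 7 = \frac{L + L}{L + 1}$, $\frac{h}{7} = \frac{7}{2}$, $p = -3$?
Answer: $- \frac{1372}{3} \approx -457.33$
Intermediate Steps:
$h = \frac{49}{2}$ ($h = 7 \cdot \frac{7}{2} = \frac{49}{2} \approx 24.5$)
$K{\left(L \right)} = \frac{4}{-7 + \frac{2 L}{1 + L}}$ ($K{\left(L \right)} = \frac{4}{-7 + \frac{L + L}{L + 1}} = \frac{4}{-7 + \frac{2 L}{1 + L}}$)
$P = -22$
$h P \left(- K{\left(p - 5 \right)}\right) = \frac{49}{2} \left(-22\right) \left(- \frac{4 \left(-1 - \left(-3 - 5\right)\right)}{7 + 5 \left(-3 - 5\right)}\right) = - 539 \left(- \frac{4 \left(-1 - \left(-3 - 5\right)\right)}{7 + 5 \left(-3 - 5\right)}\right) = - 539 \left(- \frac{4 \left(-1 - -8\right)}{7 + 5 \left(-8\right)}\right) = - 539 \left(- \frac{4 \left(-1 + 8\right)}{7 - 40}\right) = - 539 \left(- \frac{4 \cdot 7}{-33}\right) = - 539 \left(- \frac{4 \left(-1\right) 7}{33}\right) = - 539 \left(\left(-1\right) \left(- \frac{28}{33}\right)\right) = \left(-539\right) \frac{28}{33} = - \frac{1372}{3}$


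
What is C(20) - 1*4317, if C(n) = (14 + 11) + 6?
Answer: -4286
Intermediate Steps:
C(n) = 31 (C(n) = 25 + 6 = 31)
C(20) - 1*4317 = 31 - 1*4317 = 31 - 4317 = -4286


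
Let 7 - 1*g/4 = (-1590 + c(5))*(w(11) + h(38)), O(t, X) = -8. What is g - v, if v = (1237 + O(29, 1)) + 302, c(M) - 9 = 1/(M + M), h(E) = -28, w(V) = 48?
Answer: 124969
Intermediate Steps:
c(M) = 9 + 1/(2*M) (c(M) = 9 + 1/(M + M) = 9 + 1/(2*M))
g = 126500 (g = 28 - 4*(-1590 + (9 + (1/2)/5))*(48 - 28) = 28 - 4*(-1590 + (9 + (1/2)*(1/5)))*20 = 28 - 4*(-1590 + (9 + 1/10))*20 = 28 - 4*(-1590 + 91/10)*20 = 28 - (-31618)*20/5 = 28 - 4*(-31618) = 28 + 126472 = 126500)
v = 1531 (v = (1237 - 8) + 302 = 1229 + 302 = 1531)
g - v = 126500 - 1*1531 = 126500 - 1531 = 124969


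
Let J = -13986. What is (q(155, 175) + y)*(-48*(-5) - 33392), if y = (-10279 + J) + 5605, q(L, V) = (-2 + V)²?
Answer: -373589888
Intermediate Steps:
y = -18660 (y = (-10279 - 13986) + 5605 = -24265 + 5605 = -18660)
(q(155, 175) + y)*(-48*(-5) - 33392) = ((-2 + 175)² - 18660)*(-48*(-5) - 33392) = (173² - 18660)*(240 - 33392) = (29929 - 18660)*(-33152) = 11269*(-33152) = -373589888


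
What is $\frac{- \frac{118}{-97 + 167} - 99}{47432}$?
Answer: $- \frac{881}{415030} \approx -0.0021227$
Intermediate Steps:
$\frac{- \frac{118}{-97 + 167} - 99}{47432} = \left(- \frac{118}{70} - 99\right) \frac{1}{47432} = \left(\left(-118\right) \frac{1}{70} - 99\right) \frac{1}{47432} = \left(- \frac{59}{35} - 99\right) \frac{1}{47432} = \left(- \frac{3524}{35}\right) \frac{1}{47432} = - \frac{881}{415030}$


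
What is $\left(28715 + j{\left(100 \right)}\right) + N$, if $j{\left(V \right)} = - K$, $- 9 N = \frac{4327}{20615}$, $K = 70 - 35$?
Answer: $\frac{5321139473}{185535} \approx 28680.0$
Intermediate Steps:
$K = 35$
$N = - \frac{4327}{185535}$ ($N = - \frac{4327 \cdot \frac{1}{20615}}{9} = \left(- \frac{1}{9}\right) \frac{4327}{20615} = - \frac{4327}{185535} \approx -0.023322$)
$j{\left(V \right)} = -35$ ($j{\left(V \right)} = \left(-1\right) 35 = -35$)
$\left(28715 + j{\left(100 \right)}\right) + N = \left(28715 - 35\right) - \frac{4327}{185535} = 28680 - \frac{4327}{185535} = \frac{5321139473}{185535}$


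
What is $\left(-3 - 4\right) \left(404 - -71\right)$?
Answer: $-3325$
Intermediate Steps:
$\left(-3 - 4\right) \left(404 - -71\right) = - 7 \left(404 + \left(-140 + 211\right)\right) = - 7 \left(404 + 71\right) = \left(-7\right) 475 = -3325$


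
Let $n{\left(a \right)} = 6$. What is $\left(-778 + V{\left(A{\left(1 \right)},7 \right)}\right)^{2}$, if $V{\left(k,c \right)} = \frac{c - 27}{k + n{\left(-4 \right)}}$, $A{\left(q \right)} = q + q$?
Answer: $\frac{2436721}{4} \approx 6.0918 \cdot 10^{5}$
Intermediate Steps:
$A{\left(q \right)} = 2 q$
$V{\left(k,c \right)} = \frac{-27 + c}{6 + k}$ ($V{\left(k,c \right)} = \frac{c - 27}{k + 6} = \frac{-27 + c}{6 + k}$)
$\left(-778 + V{\left(A{\left(1 \right)},7 \right)}\right)^{2} = \left(-778 + \frac{-27 + 7}{6 + 2 \cdot 1}\right)^{2} = \left(-778 + \frac{1}{6 + 2} \left(-20\right)\right)^{2} = \left(-778 + \frac{1}{8} \left(-20\right)\right)^{2} = \left(-778 - \frac{5}{2}\right)^{2} = \left(- \frac{1561}{2}\right)^{2} = \frac{2436721}{4}$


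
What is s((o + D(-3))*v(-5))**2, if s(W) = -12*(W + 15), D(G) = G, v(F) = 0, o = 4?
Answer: 32400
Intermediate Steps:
s(W) = -180 - 12*W (s(W) = -12*(15 + W) = -180 - 12*W)
s((o + D(-3))*v(-5))**2 = (-180 - 12*(4 - 3)*0)**2 = (-180 - 12*0)**2 = (-180 + 0)**2 = (-180)**2 = 32400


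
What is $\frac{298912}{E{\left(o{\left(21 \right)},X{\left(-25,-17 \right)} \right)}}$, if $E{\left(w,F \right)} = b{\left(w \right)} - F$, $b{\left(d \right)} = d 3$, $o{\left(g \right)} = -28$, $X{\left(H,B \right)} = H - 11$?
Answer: $- \frac{18682}{3} \approx -6227.3$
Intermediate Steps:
$X{\left(H,B \right)} = -11 + H$
$b{\left(d \right)} = 3 d$
$E{\left(w,F \right)} = - F + 3 w$ ($E{\left(w,F \right)} = 3 w - F = - F + 3 w$)
$\frac{298912}{E{\left(o{\left(21 \right)},X{\left(-25,-17 \right)} \right)}} = \frac{298912}{- (-11 - 25) + 3 \left(-28\right)} = \frac{298912}{\left(-1\right) \left(-36\right) - 84} = \frac{298912}{36 - 84} = \frac{298912}{-48} = 298912 \left(- \frac{1}{48}\right) = - \frac{18682}{3}$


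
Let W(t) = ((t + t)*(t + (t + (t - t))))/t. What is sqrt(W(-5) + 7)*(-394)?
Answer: -394*I*sqrt(13) ≈ -1420.6*I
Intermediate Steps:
W(t) = 4*t (W(t) = ((2*t)*(t + (t + 0)))/t = ((2*t)*(t + t))/t = ((2*t)*(2*t))/t = (4*t**2)/t = 4*t)
sqrt(W(-5) + 7)*(-394) = sqrt(4*(-5) + 7)*(-394) = sqrt(-20 + 7)*(-394) = sqrt(-13)*(-394) = (I*sqrt(13))*(-394) = -394*I*sqrt(13)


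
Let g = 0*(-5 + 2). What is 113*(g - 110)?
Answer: -12430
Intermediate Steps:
g = 0 (g = 0*(-3) = 0)
113*(g - 110) = 113*(0 - 110) = 113*(-110) = -12430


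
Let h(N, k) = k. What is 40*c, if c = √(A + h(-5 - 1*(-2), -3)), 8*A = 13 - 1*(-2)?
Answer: 30*I*√2 ≈ 42.426*I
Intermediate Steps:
A = 15/8 (A = (13 - 1*(-2))/8 = (13 + 2)/8 = (⅛)*15 = 15/8 ≈ 1.8750)
c = 3*I*√2/4 (c = √(15/8 - 3) = √(-9/8) = 3*I*√2/4 ≈ 1.0607*I)
40*c = 40*(3*I*√2/4) = 30*I*√2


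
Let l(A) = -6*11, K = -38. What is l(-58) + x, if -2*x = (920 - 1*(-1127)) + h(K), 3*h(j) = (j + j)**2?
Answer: -12313/6 ≈ -2052.2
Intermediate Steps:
h(j) = 4*j**2/3 (h(j) = (j + j)**2/3 = (2*j)**2/3 = (4*j**2)/3 = 4*j**2/3)
l(A) = -66
x = -11917/6 (x = -((920 - 1*(-1127)) + (4/3)*(-38)**2)/2 = -((920 + 1127) + (4/3)*1444)/2 = -(2047 + 5776/3)/2 = -1/2*11917/3 = -11917/6 ≈ -1986.2)
l(-58) + x = -66 - 11917/6 = -12313/6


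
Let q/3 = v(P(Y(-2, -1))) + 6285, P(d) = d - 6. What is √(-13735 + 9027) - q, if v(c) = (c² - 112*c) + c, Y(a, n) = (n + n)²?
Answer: -19533 + 2*I*√1177 ≈ -19533.0 + 68.615*I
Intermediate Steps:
Y(a, n) = 4*n² (Y(a, n) = (2*n)² = 4*n²)
P(d) = -6 + d
v(c) = c² - 111*c
q = 19533 (q = 3*((-6 + 4*(-1)²)*(-111 + (-6 + 4*(-1)²)) + 6285) = 3*((-6 + 4*1)*(-111 + (-6 + 4*1)) + 6285) = 3*((-6 + 4)*(-111 + (-6 + 4)) + 6285) = 3*(-2*(-111 - 2) + 6285) = 3*(-2*(-113) + 6285) = 3*(226 + 6285) = 3*6511 = 19533)
√(-13735 + 9027) - q = √(-13735 + 9027) - 1*19533 = √(-4708) - 19533 = 2*I*√1177 - 19533 = -19533 + 2*I*√1177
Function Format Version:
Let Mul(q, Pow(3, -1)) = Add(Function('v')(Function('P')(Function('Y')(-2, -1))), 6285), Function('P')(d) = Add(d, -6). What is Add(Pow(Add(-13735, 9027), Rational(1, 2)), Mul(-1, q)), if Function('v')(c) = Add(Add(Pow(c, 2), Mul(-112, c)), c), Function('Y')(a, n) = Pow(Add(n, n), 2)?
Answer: Add(-19533, Mul(2, I, Pow(1177, Rational(1, 2)))) ≈ Add(-19533., Mul(68.615, I))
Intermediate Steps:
Function('Y')(a, n) = Mul(4, Pow(n, 2)) (Function('Y')(a, n) = Pow(Mul(2, n), 2) = Mul(4, Pow(n, 2)))
Function('P')(d) = Add(-6, d)
Function('v')(c) = Add(Pow(c, 2), Mul(-111, c))
q = 19533 (q = Mul(3, Add(Mul(Add(-6, Mul(4, Pow(-1, 2))), Add(-111, Add(-6, Mul(4, Pow(-1, 2))))), 6285)) = Mul(3, Add(Mul(Add(-6, Mul(4, 1)), Add(-111, Add(-6, Mul(4, 1)))), 6285)) = Mul(3, Add(Mul(Add(-6, 4), Add(-111, Add(-6, 4))), 6285)) = Mul(3, Add(Mul(-2, Add(-111, -2)), 6285)) = Mul(3, Add(Mul(-2, -113), 6285)) = Mul(3, Add(226, 6285)) = Mul(3, 6511) = 19533)
Add(Pow(Add(-13735, 9027), Rational(1, 2)), Mul(-1, q)) = Add(Pow(Add(-13735, 9027), Rational(1, 2)), Mul(-1, 19533)) = Add(Pow(-4708, Rational(1, 2)), -19533) = Add(Mul(2, I, Pow(1177, Rational(1, 2))), -19533) = Add(-19533, Mul(2, I, Pow(1177, Rational(1, 2))))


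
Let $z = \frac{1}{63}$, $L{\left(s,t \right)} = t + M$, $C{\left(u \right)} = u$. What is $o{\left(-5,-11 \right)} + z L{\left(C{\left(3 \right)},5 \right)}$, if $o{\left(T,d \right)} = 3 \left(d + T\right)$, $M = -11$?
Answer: $- \frac{1010}{21} \approx -48.095$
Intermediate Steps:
$o{\left(T,d \right)} = 3 T + 3 d$ ($o{\left(T,d \right)} = 3 \left(T + d\right) = 3 T + 3 d$)
$L{\left(s,t \right)} = -11 + t$ ($L{\left(s,t \right)} = t - 11 = -11 + t$)
$z = \frac{1}{63} \approx 0.015873$
$o{\left(-5,-11 \right)} + z L{\left(C{\left(3 \right)},5 \right)} = \left(3 \left(-5\right) + 3 \left(-11\right)\right) + \frac{-11 + 5}{63} = \left(-15 - 33\right) + \frac{1}{63} \left(-6\right) = -48 - \frac{2}{21} = - \frac{1010}{21}$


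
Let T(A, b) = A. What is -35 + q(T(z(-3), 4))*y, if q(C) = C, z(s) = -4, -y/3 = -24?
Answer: -323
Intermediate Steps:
y = 72 (y = -3*(-24) = 72)
-35 + q(T(z(-3), 4))*y = -35 - 4*72 = -35 - 288 = -323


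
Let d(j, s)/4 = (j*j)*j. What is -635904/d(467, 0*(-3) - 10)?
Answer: -158976/101847563 ≈ -0.0015609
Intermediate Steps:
d(j, s) = 4*j³ (d(j, s) = 4*((j*j)*j) = 4*(j²*j) = 4*j³)
-635904/d(467, 0*(-3) - 10) = -635904/(4*467³) = -635904/(4*101847563) = -635904/407390252 = -635904*1/407390252 = -158976/101847563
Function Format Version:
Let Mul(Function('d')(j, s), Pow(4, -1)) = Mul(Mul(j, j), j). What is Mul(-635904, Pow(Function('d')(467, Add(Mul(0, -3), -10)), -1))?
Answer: Rational(-158976, 101847563) ≈ -0.0015609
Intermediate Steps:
Function('d')(j, s) = Mul(4, Pow(j, 3)) (Function('d')(j, s) = Mul(4, Mul(Mul(j, j), j)) = Mul(4, Mul(Pow(j, 2), j)) = Mul(4, Pow(j, 3)))
Mul(-635904, Pow(Function('d')(467, Add(Mul(0, -3), -10)), -1)) = Mul(-635904, Pow(Mul(4, Pow(467, 3)), -1)) = Mul(-635904, Pow(Mul(4, 101847563), -1)) = Mul(-635904, Pow(407390252, -1)) = Mul(-635904, Rational(1, 407390252)) = Rational(-158976, 101847563)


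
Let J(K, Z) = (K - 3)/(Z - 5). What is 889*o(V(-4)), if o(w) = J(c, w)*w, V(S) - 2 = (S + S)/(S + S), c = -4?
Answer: 18669/2 ≈ 9334.5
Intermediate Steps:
J(K, Z) = (-3 + K)/(-5 + Z)
V(S) = 3 (V(S) = 2 + (S + S)/(S + S) = 2 + (2*S)/((2*S)) = 2 + (2*S)*(1/(2*S)) = 2 + 1 = 3)
o(w) = -7*w/(-5 + w) (o(w) = ((-3 - 4)/(-5 + w))*w = (-7/(-5 + w))*w = -7*w/(-5 + w))
889*o(V(-4)) = 889*(-7*3/(-5 + 3)) = 889*(-7*3/(-2)) = 889*(-7*3*(-½)) = 889*(21/2) = 18669/2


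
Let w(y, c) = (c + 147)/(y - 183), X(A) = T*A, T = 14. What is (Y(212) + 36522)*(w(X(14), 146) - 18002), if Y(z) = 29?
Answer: -8543174883/13 ≈ -6.5717e+8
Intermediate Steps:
X(A) = 14*A
w(y, c) = (147 + c)/(-183 + y)
(Y(212) + 36522)*(w(X(14), 146) - 18002) = (29 + 36522)*((147 + 146)/(-183 + 14*14) - 18002) = 36551*(293/(-183 + 196) - 18002) = 36551*(293/13 - 18002) = 36551*(-233733/13) = -8543174883/13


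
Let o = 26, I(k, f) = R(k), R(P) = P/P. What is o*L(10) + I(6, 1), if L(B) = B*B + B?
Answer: 2861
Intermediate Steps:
R(P) = 1
I(k, f) = 1
L(B) = B + B**2 (L(B) = B**2 + B = B + B**2)
o*L(10) + I(6, 1) = 26*(10*(1 + 10)) + 1 = 26*(10*11) + 1 = 26*110 + 1 = 2860 + 1 = 2861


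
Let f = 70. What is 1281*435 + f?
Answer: 557305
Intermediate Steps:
1281*435 + f = 1281*435 + 70 = 557235 + 70 = 557305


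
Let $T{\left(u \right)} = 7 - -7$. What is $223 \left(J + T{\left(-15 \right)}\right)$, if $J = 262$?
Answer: $61548$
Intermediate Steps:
$T{\left(u \right)} = 14$ ($T{\left(u \right)} = 7 + 7 = 14$)
$223 \left(J + T{\left(-15 \right)}\right) = 223 \left(262 + 14\right) = 223 \cdot 276 = 61548$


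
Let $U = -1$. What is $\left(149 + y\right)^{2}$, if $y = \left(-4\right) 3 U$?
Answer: $25921$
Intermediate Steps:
$y = 12$ ($y = \left(-4\right) 3 \left(-1\right) = \left(-12\right) \left(-1\right) = 12$)
$\left(149 + y\right)^{2} = \left(149 + 12\right)^{2} = 161^{2} = 25921$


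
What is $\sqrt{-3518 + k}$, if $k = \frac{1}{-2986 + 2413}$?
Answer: $\frac{i \sqrt{1155061995}}{573} \approx 59.313 i$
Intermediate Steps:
$k = - \frac{1}{573}$ ($k = \frac{1}{-573} = - \frac{1}{573} \approx -0.0017452$)
$\sqrt{-3518 + k} = \sqrt{-3518 - \frac{1}{573}} = \sqrt{- \frac{2015815}{573}} = \frac{i \sqrt{1155061995}}{573}$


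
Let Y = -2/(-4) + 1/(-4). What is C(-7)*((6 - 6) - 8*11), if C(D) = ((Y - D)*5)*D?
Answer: 22330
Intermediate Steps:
Y = 1/4 (Y = -2*(-1/4) + 1*(-1/4) = 1/2 - 1/4 = 1/4 ≈ 0.25000)
C(D) = D*(5/4 - 5*D) (C(D) = ((1/4 - D)*5)*D = (5/4 - 5*D)*D = D*(5/4 - 5*D))
C(-7)*((6 - 6) - 8*11) = ((5/4)*(-7)*(1 - 4*(-7)))*((6 - 6) - 8*11) = ((5/4)*(-7)*(1 + 28))*(0 - 88) = ((5/4)*(-7)*29)*(-88) = -1015/4*(-88) = 22330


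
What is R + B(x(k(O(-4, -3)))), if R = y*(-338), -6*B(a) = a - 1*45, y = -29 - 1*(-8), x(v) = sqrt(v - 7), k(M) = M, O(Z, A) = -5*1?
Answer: 14211/2 - I*sqrt(3)/3 ≈ 7105.5 - 0.57735*I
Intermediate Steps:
O(Z, A) = -5
x(v) = sqrt(-7 + v)
y = -21 (y = -29 + 8 = -21)
B(a) = 15/2 - a/6 (B(a) = -(a - 1*45)/6 = -(a - 45)/6 = -(-45 + a)/6 = 15/2 - a/6)
R = 7098 (R = -21*(-338) = 7098)
R + B(x(k(O(-4, -3)))) = 7098 + (15/2 - sqrt(-7 - 5)/6) = 7098 + (15/2 - I*sqrt(3)/3) = 14211/2 - I*sqrt(3)/3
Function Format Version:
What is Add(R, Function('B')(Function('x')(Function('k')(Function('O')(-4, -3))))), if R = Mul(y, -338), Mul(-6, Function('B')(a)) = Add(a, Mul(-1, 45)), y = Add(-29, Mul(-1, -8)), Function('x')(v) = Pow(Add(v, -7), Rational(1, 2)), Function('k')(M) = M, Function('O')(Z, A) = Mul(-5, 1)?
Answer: Add(Rational(14211, 2), Mul(Rational(-1, 3), I, Pow(3, Rational(1, 2)))) ≈ Add(7105.5, Mul(-0.57735, I))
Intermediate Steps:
Function('O')(Z, A) = -5
Function('x')(v) = Pow(Add(-7, v), Rational(1, 2))
y = -21 (y = Add(-29, 8) = -21)
Function('B')(a) = Add(Rational(15, 2), Mul(Rational(-1, 6), a)) (Function('B')(a) = Mul(Rational(-1, 6), Add(a, Mul(-1, 45))) = Mul(Rational(-1, 6), Add(a, -45)) = Mul(Rational(-1, 6), Add(-45, a)) = Add(Rational(15, 2), Mul(Rational(-1, 6), a)))
R = 7098 (R = Mul(-21, -338) = 7098)
Add(R, Function('B')(Function('x')(Function('k')(Function('O')(-4, -3))))) = Add(7098, Add(Rational(15, 2), Mul(Rational(-1, 6), Pow(Add(-7, -5), Rational(1, 2))))) = Add(7098, Add(Rational(15, 2), Mul(Rational(-1, 6), Pow(-12, Rational(1, 2))))) = Add(7098, Add(Rational(15, 2), Mul(Rational(-1, 6), Mul(2, I, Pow(3, Rational(1, 2)))))) = Add(7098, Add(Rational(15, 2), Mul(Rational(-1, 3), I, Pow(3, Rational(1, 2))))) = Add(Rational(14211, 2), Mul(Rational(-1, 3), I, Pow(3, Rational(1, 2))))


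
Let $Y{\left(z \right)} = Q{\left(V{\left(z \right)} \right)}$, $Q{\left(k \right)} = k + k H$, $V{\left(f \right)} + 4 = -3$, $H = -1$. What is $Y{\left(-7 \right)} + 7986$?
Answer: $7986$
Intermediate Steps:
$V{\left(f \right)} = -7$ ($V{\left(f \right)} = -4 - 3 = -7$)
$Q{\left(k \right)} = 0$ ($Q{\left(k \right)} = k + k \left(-1\right) = k - k = 0$)
$Y{\left(z \right)} = 0$
$Y{\left(-7 \right)} + 7986 = 0 + 7986 = 7986$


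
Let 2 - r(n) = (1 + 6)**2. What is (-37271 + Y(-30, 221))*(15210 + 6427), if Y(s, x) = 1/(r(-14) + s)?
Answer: -806432908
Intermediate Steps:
r(n) = -47 (r(n) = 2 - (1 + 6)**2 = 2 - 1*7**2 = 2 - 1*49 = 2 - 49 = -47)
Y(s, x) = 1/(-47 + s)
(-37271 + Y(-30, 221))*(15210 + 6427) = (-37271 + 1/(-47 - 30))*(15210 + 6427) = (-37271 + 1/(-77))*21637 = (-37271 - 1/77)*21637 = -2869868/77*21637 = -806432908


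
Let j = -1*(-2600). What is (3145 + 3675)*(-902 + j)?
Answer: 11580360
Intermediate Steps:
j = 2600
(3145 + 3675)*(-902 + j) = (3145 + 3675)*(-902 + 2600) = 6820*1698 = 11580360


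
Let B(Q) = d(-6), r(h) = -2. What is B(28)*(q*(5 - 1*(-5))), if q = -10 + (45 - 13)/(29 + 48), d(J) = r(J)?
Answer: 14760/77 ≈ 191.69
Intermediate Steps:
d(J) = -2
B(Q) = -2
q = -738/77 (q = -10 + 32/77 = -738/77 ≈ -9.5844)
B(28)*(q*(5 - 1*(-5))) = -(-1476)*(5 - 1*(-5))/77 = -(-1476)*(5 + 5)/77 = -(-1476)*10/77 = -2*(-7380/77) = 14760/77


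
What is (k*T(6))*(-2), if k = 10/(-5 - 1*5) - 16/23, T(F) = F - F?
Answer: 0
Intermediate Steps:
T(F) = 0
k = -39/23 (k = 10/(-5 - 5) - 16*1/23 = 10/(-10) - 16/23 = 10*(-1/10) - 16/23 = -1 - 16/23 = -39/23 ≈ -1.6957)
(k*T(6))*(-2) = -39/23*0*(-2) = 0*(-2) = 0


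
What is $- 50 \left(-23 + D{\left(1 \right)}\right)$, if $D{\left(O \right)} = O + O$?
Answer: $1050$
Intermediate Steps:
$D{\left(O \right)} = 2 O$
$- 50 \left(-23 + D{\left(1 \right)}\right) = - 50 \left(-23 + 2 \cdot 1\right) = - 50 \left(-23 + 2\right) = \left(-50\right) \left(-21\right) = 1050$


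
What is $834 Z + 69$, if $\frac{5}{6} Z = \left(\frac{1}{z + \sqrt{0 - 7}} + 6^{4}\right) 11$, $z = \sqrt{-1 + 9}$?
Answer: $\frac{3 \left(18348 + 47558246 \sqrt{2} + 23779123 i \sqrt{7}\right)}{5 \left(2 \sqrt{2} + i \sqrt{7}\right)} \approx 1.427 \cdot 10^{7} - 1941.8 i$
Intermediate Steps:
$z = 2 \sqrt{2}$ ($z = \sqrt{8} = 2 \sqrt{2} \approx 2.8284$)
$Z = \frac{85536}{5} + \frac{66}{5 \left(2 \sqrt{2} + i \sqrt{7}\right)}$ ($Z = \frac{6 \left(\frac{1}{2 \sqrt{2} + \sqrt{0 - 7}} + 6^{4}\right) 11}{5} = \frac{6 \left(\frac{1}{2 \sqrt{2} + \sqrt{-7}} + 1296\right) 11}{5} = \frac{6 \left(\frac{1}{2 \sqrt{2} + i \sqrt{7}} + 1296\right) 11}{5} = \frac{6 \left(1296 + \frac{1}{2 \sqrt{2} + i \sqrt{7}}\right) 11}{5} = \frac{6 \left(14256 + \frac{11}{2 \sqrt{2} + i \sqrt{7}}\right)}{5} = \frac{85536}{5} + \frac{66}{5 \left(2 \sqrt{2} + i \sqrt{7}\right)} \approx 17110.0 - 2.3283 i$)
$834 Z + 69 = 834 \frac{66 \left(1 + 2592 \sqrt{2} + 1296 i \sqrt{7}\right)}{5 \left(2 \sqrt{2} + i \sqrt{7}\right)} + 69 = \frac{55044 \left(1 + 2592 \sqrt{2} + 1296 i \sqrt{7}\right)}{5 \left(2 \sqrt{2} + i \sqrt{7}\right)} + 69 = 69 + \frac{55044 \left(1 + 2592 \sqrt{2} + 1296 i \sqrt{7}\right)}{5 \left(2 \sqrt{2} + i \sqrt{7}\right)}$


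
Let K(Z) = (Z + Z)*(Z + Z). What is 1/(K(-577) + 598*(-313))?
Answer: 1/1144542 ≈ 8.7371e-7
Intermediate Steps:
K(Z) = 4*Z² (K(Z) = (2*Z)*(2*Z) = 4*Z²)
1/(K(-577) + 598*(-313)) = 1/(4*(-577)² + 598*(-313)) = 1/(4*332929 - 187174) = 1/(1331716 - 187174) = 1/1144542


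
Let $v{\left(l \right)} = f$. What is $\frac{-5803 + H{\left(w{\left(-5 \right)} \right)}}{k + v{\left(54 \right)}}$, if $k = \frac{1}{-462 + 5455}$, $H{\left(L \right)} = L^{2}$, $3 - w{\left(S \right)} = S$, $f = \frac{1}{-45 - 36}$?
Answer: $\frac{2321040987}{4912} \approx 4.7252 \cdot 10^{5}$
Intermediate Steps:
$f = - \frac{1}{81}$ ($f = \frac{1}{-81} = - \frac{1}{81} \approx -0.012346$)
$w{\left(S \right)} = 3 - S$
$v{\left(l \right)} = - \frac{1}{81}$
$k = \frac{1}{4993} \approx 0.00020028$
$\frac{-5803 + H{\left(w{\left(-5 \right)} \right)}}{k + v{\left(54 \right)}} = \frac{-5803 + \left(3 - -5\right)^{2}}{\frac{1}{4993} - \frac{1}{81}} = \frac{-5803 + \left(3 + 5\right)^{2}}{- \frac{4912}{404433}} = \left(-5803 + 8^{2}\right) \left(- \frac{404433}{4912}\right) = \left(-5803 + 64\right) \left(- \frac{404433}{4912}\right) = \left(-5739\right) \left(- \frac{404433}{4912}\right) = \frac{2321040987}{4912}$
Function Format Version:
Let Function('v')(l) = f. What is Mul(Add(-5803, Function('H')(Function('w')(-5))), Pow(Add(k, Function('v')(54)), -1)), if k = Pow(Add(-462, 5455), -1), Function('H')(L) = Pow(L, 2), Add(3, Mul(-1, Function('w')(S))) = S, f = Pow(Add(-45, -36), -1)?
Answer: Rational(2321040987, 4912) ≈ 4.7252e+5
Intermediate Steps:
f = Rational(-1, 81) (f = Pow(-81, -1) = Rational(-1, 81) ≈ -0.012346)
Function('w')(S) = Add(3, Mul(-1, S))
Function('v')(l) = Rational(-1, 81)
k = Rational(1, 4993) (k = Pow(4993, -1) = Rational(1, 4993) ≈ 0.00020028)
Mul(Add(-5803, Function('H')(Function('w')(-5))), Pow(Add(k, Function('v')(54)), -1)) = Mul(Add(-5803, Pow(Add(3, Mul(-1, -5)), 2)), Pow(Add(Rational(1, 4993), Rational(-1, 81)), -1)) = Mul(Add(-5803, Pow(Add(3, 5), 2)), Pow(Rational(-4912, 404433), -1)) = Mul(Add(-5803, Pow(8, 2)), Rational(-404433, 4912)) = Mul(Add(-5803, 64), Rational(-404433, 4912)) = Mul(-5739, Rational(-404433, 4912)) = Rational(2321040987, 4912)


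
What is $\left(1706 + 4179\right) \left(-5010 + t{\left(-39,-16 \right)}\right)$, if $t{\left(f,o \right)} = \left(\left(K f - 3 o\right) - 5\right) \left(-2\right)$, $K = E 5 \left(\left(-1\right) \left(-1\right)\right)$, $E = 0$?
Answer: $-29989960$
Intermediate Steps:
$K = 0$ ($K = 0 \cdot 5 \left(\left(-1\right) \left(-1\right)\right) = 0 \cdot 1 = 0$)
$t{\left(f,o \right)} = 10 + 6 o$ ($t{\left(f,o \right)} = \left(\left(0 f - 3 o\right) - 5\right) \left(-2\right) = \left(\left(0 - 3 o\right) - 5\right) \left(-2\right) = \left(- 3 o - 5\right) \left(-2\right) = \left(-5 - 3 o\right) \left(-2\right) = 10 + 6 o$)
$\left(1706 + 4179\right) \left(-5010 + t{\left(-39,-16 \right)}\right) = \left(1706 + 4179\right) \left(-5010 + \left(10 + 6 \left(-16\right)\right)\right) = 5885 \left(-5010 + \left(10 - 96\right)\right) = 5885 \left(-5010 - 86\right) = 5885 \left(-5096\right) = -29989960$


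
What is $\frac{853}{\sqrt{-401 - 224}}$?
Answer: $- \frac{853 i}{25} \approx - 34.12 i$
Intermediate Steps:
$\frac{853}{\sqrt{-401 - 224}} = \frac{853}{\sqrt{-625}} = \frac{853}{25 i} = 853 \left(- \frac{i}{25}\right) = - \frac{853 i}{25}$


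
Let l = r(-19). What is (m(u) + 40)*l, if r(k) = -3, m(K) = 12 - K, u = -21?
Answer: -219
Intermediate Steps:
l = -3
(m(u) + 40)*l = ((12 - 1*(-21)) + 40)*(-3) = ((12 + 21) + 40)*(-3) = (33 + 40)*(-3) = 73*(-3) = -219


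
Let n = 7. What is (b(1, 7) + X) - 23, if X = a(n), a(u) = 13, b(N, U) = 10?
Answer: 0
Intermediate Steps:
X = 13
(b(1, 7) + X) - 23 = (10 + 13) - 23 = 23 - 23 = 0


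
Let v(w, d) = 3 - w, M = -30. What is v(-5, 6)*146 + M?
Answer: 1138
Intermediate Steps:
v(-5, 6)*146 + M = (3 - 1*(-5))*146 - 30 = (3 + 5)*146 - 30 = 8*146 - 30 = 1168 - 30 = 1138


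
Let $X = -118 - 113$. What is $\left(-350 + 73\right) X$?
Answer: $63987$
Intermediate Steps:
$X = -231$ ($X = -118 - 113 = -231$)
$\left(-350 + 73\right) X = \left(-350 + 73\right) \left(-231\right) = \left(-277\right) \left(-231\right) = 63987$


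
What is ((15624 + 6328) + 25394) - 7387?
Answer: 39959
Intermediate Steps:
((15624 + 6328) + 25394) - 7387 = (21952 + 25394) - 7387 = 47346 - 7387 = 39959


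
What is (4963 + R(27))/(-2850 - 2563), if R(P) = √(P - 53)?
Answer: -4963/5413 - I*√26/5413 ≈ -0.91687 - 0.000942*I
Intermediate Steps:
R(P) = √(-53 + P)
(4963 + R(27))/(-2850 - 2563) = (4963 + √(-53 + 27))/(-2850 - 2563) = (4963 + √(-26))/(-5413) = (4963 + I*√26)*(-1/5413) = -4963/5413 - I*√26/5413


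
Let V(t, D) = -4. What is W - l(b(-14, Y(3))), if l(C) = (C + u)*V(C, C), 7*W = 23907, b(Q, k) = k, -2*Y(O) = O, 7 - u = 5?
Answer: 23921/7 ≈ 3417.3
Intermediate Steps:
u = 2 (u = 7 - 1*5 = 7 - 5 = 2)
Y(O) = -O/2
W = 23907/7 (W = (⅐)*23907 = 23907/7 ≈ 3415.3)
l(C) = -8 - 4*C (l(C) = (C + 2)*(-4) = (2 + C)*(-4) = -8 - 4*C)
W - l(b(-14, Y(3))) = 23907/7 - (-8 - (-2)*3) = 23907/7 - (-8 - 4*(-3/2)) = 23907/7 - (-8 + 6) = 23907/7 - 1*(-2) = 23907/7 + 2 = 23921/7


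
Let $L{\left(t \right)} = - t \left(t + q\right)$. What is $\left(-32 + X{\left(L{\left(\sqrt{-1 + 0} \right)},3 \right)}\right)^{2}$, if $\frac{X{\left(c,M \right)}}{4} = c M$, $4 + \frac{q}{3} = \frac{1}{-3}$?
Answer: $-23936 - 6240 i \approx -23936.0 - 6240.0 i$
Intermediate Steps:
$q = -13$ ($q = -12 + \frac{3}{-3} = -12 + 3 \left(- \frac{1}{3}\right) = -12 - 1 = -13$)
$L{\left(t \right)} = - t \left(-13 + t\right)$ ($L{\left(t \right)} = - t \left(t - 13\right) = - t \left(-13 + t\right)$)
$X{\left(c,M \right)} = 4 M c$ ($X{\left(c,M \right)} = 4 c M = 4 M c$)
$\left(-32 + X{\left(L{\left(\sqrt{-1 + 0} \right)},3 \right)}\right)^{2} = \left(-32 + 4 \cdot 3 \sqrt{-1 + 0} \left(13 - \sqrt{-1 + 0}\right)\right)^{2} = \left(-32 + 4 \cdot 3 \sqrt{-1} \left(13 - \sqrt{-1}\right)\right)^{2} = \left(-32 + 4 \cdot 3 i \left(13 - i\right)\right)^{2} = \left(-32 + 12 i \left(13 - i\right)\right)^{2}$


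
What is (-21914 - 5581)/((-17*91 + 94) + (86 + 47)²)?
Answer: -3055/1804 ≈ -1.6935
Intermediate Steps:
(-21914 - 5581)/((-17*91 + 94) + (86 + 47)²) = -27495/((-1547 + 94) + 133²) = -27495/(-1453 + 17689) = -27495/16236 = -27495*1/16236 = -3055/1804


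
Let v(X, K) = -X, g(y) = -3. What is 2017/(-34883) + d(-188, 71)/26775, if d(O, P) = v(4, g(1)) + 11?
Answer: -7680142/133427475 ≈ -0.057560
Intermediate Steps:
d(O, P) = 7 (d(O, P) = -1*4 + 11 = -4 + 11 = 7)
2017/(-34883) + d(-188, 71)/26775 = 2017/(-34883) + 7/26775 = 2017*(-1/34883) + 7*(1/26775) = -2017/34883 + 1/3825 = -7680142/133427475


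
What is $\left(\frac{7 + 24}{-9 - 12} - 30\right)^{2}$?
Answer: $\frac{436921}{441} \approx 990.75$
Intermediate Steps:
$\left(\frac{7 + 24}{-9 - 12} - 30\right)^{2} = \left(\frac{31}{-21} - 30\right)^{2} = \left(31 \left(- \frac{1}{21}\right) - 30\right)^{2} = \left(- \frac{31}{21} - 30\right)^{2} = \left(- \frac{661}{21}\right)^{2} = \frac{436921}{441}$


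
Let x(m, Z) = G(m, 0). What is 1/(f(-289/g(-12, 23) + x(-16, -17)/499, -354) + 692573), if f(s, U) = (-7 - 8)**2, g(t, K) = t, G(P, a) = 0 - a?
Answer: 1/692798 ≈ 1.4434e-6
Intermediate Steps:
G(P, a) = -a
x(m, Z) = 0 (x(m, Z) = -1*0 = 0)
f(s, U) = 225 (f(s, U) = (-15)**2 = 225)
1/(f(-289/g(-12, 23) + x(-16, -17)/499, -354) + 692573) = 1/(225 + 692573) = 1/692798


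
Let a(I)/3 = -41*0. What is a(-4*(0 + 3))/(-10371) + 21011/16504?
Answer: 21011/16504 ≈ 1.2731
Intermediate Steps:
a(I) = 0 (a(I) = 3*(-41*0) = 3*0 = 0)
a(-4*(0 + 3))/(-10371) + 21011/16504 = 0/(-10371) + 21011/16504 = 0*(-1/10371) + 21011*(1/16504) = 0 + 21011/16504 = 21011/16504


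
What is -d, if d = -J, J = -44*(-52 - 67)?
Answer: 5236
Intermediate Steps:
J = 5236 (J = -44*(-119) = 5236)
d = -5236 (d = -1*5236 = -5236)
-d = -1*(-5236) = 5236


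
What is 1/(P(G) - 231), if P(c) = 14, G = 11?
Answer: -1/217 ≈ -0.0046083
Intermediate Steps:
1/(P(G) - 231) = 1/(14 - 231) = 1/(-217) = -1/217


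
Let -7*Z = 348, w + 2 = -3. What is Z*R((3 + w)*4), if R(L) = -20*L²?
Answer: 445440/7 ≈ 63634.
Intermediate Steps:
w = -5 (w = -2 - 3 = -5)
Z = -348/7 (Z = -⅐*348 = -348/7 ≈ -49.714)
Z*R((3 + w)*4) = -(-6960)*((3 - 5)*4)²/7 = -(-6960)*(-2*4)²/7 = -(-6960)*(-8)²/7 = -(-6960)*64/7 = -348/7*(-1280) = 445440/7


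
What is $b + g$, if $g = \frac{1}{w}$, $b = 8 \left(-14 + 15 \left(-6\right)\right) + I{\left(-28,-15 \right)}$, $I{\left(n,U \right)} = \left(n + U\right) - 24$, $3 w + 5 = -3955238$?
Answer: $- \frac{3555763460}{3955243} \approx -899.0$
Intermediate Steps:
$w = - \frac{3955243}{3}$ ($w = - \frac{5}{3} + \frac{1}{3} \left(-3955238\right) = - \frac{5}{3} - \frac{3955238}{3} = - \frac{3955243}{3} \approx -1.3184 \cdot 10^{6}$)
$I{\left(n,U \right)} = -24 + U + n$ ($I{\left(n,U \right)} = \left(U + n\right) - 24 = -24 + U + n$)
$b = -899$ ($b = 8 \left(-14 + 15 \left(-6\right)\right) - 67 = 8 \left(-14 - 90\right) - 67 = 8 \left(-104\right) - 67 = -832 - 67 = -899$)
$g = - \frac{3}{3955243}$ ($g = \frac{1}{- \frac{3955243}{3}} = - \frac{3}{3955243} \approx -7.5849 \cdot 10^{-7}$)
$b + g = -899 - \frac{3}{3955243} = - \frac{3555763460}{3955243}$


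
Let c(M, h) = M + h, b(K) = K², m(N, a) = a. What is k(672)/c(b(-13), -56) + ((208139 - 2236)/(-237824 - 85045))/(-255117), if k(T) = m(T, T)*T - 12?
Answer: 37195701476814995/9307738886049 ≈ 3996.2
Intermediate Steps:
k(T) = -12 + T² (k(T) = T*T - 12 = T² - 12 = -12 + T²)
k(672)/c(b(-13), -56) + ((208139 - 2236)/(-237824 - 85045))/(-255117) = (-12 + 672²)/((-13)² - 56) + ((208139 - 2236)/(-237824 - 85045))/(-255117) = (-12 + 451584)/(169 - 56) + (205903/(-322869))*(-1/255117) = 451572/113 + (205903*(-1/322869))*(-1/255117) = 451572*(1/113) - 205903/322869*(-1/255117) = 451572/113 + 205903/82369370673 = 37195701476814995/9307738886049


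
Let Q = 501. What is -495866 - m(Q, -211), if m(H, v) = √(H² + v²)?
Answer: -495866 - √295522 ≈ -4.9641e+5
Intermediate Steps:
-495866 - m(Q, -211) = -495866 - √(501² + (-211)²) = -495866 - √(251001 + 44521) = -495866 - √295522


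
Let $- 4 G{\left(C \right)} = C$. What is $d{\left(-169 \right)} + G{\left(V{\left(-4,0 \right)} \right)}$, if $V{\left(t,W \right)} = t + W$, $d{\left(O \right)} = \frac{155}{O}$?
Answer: $\frac{14}{169} \approx 0.08284$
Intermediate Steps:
$V{\left(t,W \right)} = W + t$
$G{\left(C \right)} = - \frac{C}{4}$
$d{\left(-169 \right)} + G{\left(V{\left(-4,0 \right)} \right)} = \frac{155}{-169} - \frac{0 - 4}{4} = 155 \left(- \frac{1}{169}\right) - -1 = - \frac{155}{169} + 1 = \frac{14}{169}$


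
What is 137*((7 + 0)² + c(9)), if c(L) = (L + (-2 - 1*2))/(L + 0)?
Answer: 61102/9 ≈ 6789.1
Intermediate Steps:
c(L) = (-4 + L)/L (c(L) = (L + (-2 - 2))/L = (L - 4)/L = (-4 + L)/L)
137*((7 + 0)² + c(9)) = 137*((7 + 0)² + (-4 + 9)/9) = 137*(7² + (⅑)*5) = 137*(49 + 5/9) = 137*(446/9) = 61102/9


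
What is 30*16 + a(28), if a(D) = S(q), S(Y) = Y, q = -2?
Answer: 478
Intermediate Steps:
a(D) = -2
30*16 + a(28) = 30*16 - 2 = 480 - 2 = 478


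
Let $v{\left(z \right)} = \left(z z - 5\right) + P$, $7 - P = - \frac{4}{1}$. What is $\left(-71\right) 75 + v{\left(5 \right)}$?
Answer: $-5294$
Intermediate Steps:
$P = 11$ ($P = 7 - - \frac{4}{1} = 7 - \left(-4\right) 1 = 7 - -4 = 7 + 4 = 11$)
$v{\left(z \right)} = 6 + z^{2}$ ($v{\left(z \right)} = \left(z z - 5\right) + 11 = \left(z^{2} - 5\right) + 11 = \left(-5 + z^{2}\right) + 11 = 6 + z^{2}$)
$\left(-71\right) 75 + v{\left(5 \right)} = \left(-71\right) 75 + \left(6 + 5^{2}\right) = -5325 + \left(6 + 25\right) = -5325 + 31 = -5294$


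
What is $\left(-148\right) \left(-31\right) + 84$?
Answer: $4672$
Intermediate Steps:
$\left(-148\right) \left(-31\right) + 84 = 4588 + 84 = 4672$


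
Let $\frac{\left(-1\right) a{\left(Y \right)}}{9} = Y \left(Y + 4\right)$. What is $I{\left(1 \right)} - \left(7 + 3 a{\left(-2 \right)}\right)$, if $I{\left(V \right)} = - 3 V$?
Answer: $-118$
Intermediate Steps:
$a{\left(Y \right)} = - 9 Y \left(4 + Y\right)$ ($a{\left(Y \right)} = - 9 Y \left(Y + 4\right) = - 9 Y \left(4 + Y\right)$)
$I{\left(1 \right)} - \left(7 + 3 a{\left(-2 \right)}\right) = \left(-3\right) 1 - \left(7 + 3 \left(\left(-9\right) \left(-2\right) \left(4 - 2\right)\right)\right) = -3 - \left(7 + 3 \left(\left(-9\right) \left(-2\right) 2\right)\right) = -3 - 115 = -118$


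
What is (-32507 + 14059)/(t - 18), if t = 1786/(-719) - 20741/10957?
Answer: 145334875184/176287475 ≈ 824.42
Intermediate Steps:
t = -34481981/7878083 (t = 1786*(-1/719) - 20741*1/10957 = -1786/719 - 20741/10957 = -34481981/7878083 ≈ -4.3770)
(-32507 + 14059)/(t - 18) = (-32507 + 14059)/(-34481981/7878083 - 18) = -18448/(-176287475/7878083) = -18448*(-7878083/176287475) = 145334875184/176287475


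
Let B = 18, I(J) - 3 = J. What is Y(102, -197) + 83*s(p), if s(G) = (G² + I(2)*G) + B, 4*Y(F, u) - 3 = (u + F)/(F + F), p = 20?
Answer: 35083621/816 ≈ 42995.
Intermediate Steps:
I(J) = 3 + J
Y(F, u) = ¾ + (F + u)/(8*F) (Y(F, u) = ¾ + ((u + F)/(F + F))/4 = ¾ + ((F + u)/((2*F)))/4 = ¾ + ((F + u)*(1/(2*F)))/4 = ¾ + ((F + u)/(2*F))/4 = ¾ + (F + u)/(8*F))
s(G) = 18 + G² + 5*G (s(G) = (G² + (3 + 2)*G) + 18 = (G² + 5*G) + 18 = 18 + G² + 5*G)
Y(102, -197) + 83*s(p) = (⅛)*(-197 + 7*102)/102 + 83*(18 + 20² + 5*20) = (⅛)*(1/102)*(-197 + 714) + 83*(18 + 400 + 100) = (⅛)*(1/102)*517 + 83*518 = 517/816 + 42994 = 35083621/816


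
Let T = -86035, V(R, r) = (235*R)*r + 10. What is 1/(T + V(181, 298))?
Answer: 1/12589405 ≈ 7.9432e-8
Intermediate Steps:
V(R, r) = 10 + 235*R*r (V(R, r) = 235*R*r + 10 = 10 + 235*R*r)
1/(T + V(181, 298)) = 1/(-86035 + (10 + 235*181*298)) = 1/(-86035 + (10 + 12675430)) = 1/(-86035 + 12675440) = 1/12589405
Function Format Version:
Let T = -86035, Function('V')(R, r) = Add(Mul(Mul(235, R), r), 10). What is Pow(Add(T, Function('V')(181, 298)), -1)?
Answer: Rational(1, 12589405) ≈ 7.9432e-8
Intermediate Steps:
Function('V')(R, r) = Add(10, Mul(235, R, r)) (Function('V')(R, r) = Add(Mul(235, R, r), 10) = Add(10, Mul(235, R, r)))
Pow(Add(T, Function('V')(181, 298)), -1) = Pow(Add(-86035, Add(10, Mul(235, 181, 298))), -1) = Pow(Add(-86035, Add(10, 12675430)), -1) = Pow(Add(-86035, 12675440), -1) = Pow(12589405, -1) = Rational(1, 12589405)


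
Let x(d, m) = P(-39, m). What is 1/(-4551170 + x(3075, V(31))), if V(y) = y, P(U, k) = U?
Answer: -1/4551209 ≈ -2.1972e-7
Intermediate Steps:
x(d, m) = -39
1/(-4551170 + x(3075, V(31))) = 1/(-4551170 - 39) = 1/(-4551209) = -1/4551209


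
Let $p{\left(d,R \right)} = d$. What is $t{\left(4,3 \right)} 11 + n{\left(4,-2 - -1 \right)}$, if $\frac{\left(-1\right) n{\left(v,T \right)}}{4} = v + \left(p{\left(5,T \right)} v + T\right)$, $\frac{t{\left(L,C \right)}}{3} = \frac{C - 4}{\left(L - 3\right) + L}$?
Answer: $- \frac{493}{5} \approx -98.6$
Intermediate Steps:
$t{\left(L,C \right)} = \frac{3 \left(-4 + C\right)}{-3 + 2 L}$ ($t{\left(L,C \right)} = 3 \frac{C - 4}{\left(L - 3\right) + L} = 3 \frac{-4 + C}{\left(L - 3\right) + L} = 3 \frac{-4 + C}{\left(-3 + L\right) + L} = 3 \frac{-4 + C}{-3 + 2 L} = \frac{3 \left(-4 + C\right)}{-3 + 2 L}$)
$n{\left(v,T \right)} = - 24 v - 4 T$ ($n{\left(v,T \right)} = - 4 \left(v + \left(5 v + T\right)\right) = - 4 \left(v + \left(T + 5 v\right)\right) = - 4 \left(T + 6 v\right) = - 24 v - 4 T$)
$t{\left(4,3 \right)} 11 + n{\left(4,-2 - -1 \right)} = \frac{3 \left(-4 + 3\right)}{-3 + 2 \cdot 4} \cdot 11 - \left(96 + 4 \left(-2 - -1\right)\right) = 3 \frac{1}{-3 + 8} \left(-1\right) 11 - \left(96 + 4 \left(-2 + 1\right)\right) = 3 \cdot \frac{1}{5} \left(-1\right) 11 - 92 = 3 \cdot \frac{1}{5} \left(-1\right) 11 + \left(-96 + 4\right) = \left(- \frac{3}{5}\right) 11 - 92 = - \frac{33}{5} - 92 = - \frac{493}{5}$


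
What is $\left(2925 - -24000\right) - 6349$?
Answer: $20576$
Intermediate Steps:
$\left(2925 - -24000\right) - 6349 = \left(2925 + 24000\right) - 6349 = 26925 - 6349 = 20576$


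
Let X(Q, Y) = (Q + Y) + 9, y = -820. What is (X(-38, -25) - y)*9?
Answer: 6894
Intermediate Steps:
X(Q, Y) = 9 + Q + Y
(X(-38, -25) - y)*9 = ((9 - 38 - 25) - 1*(-820))*9 = (-54 + 820)*9 = 766*9 = 6894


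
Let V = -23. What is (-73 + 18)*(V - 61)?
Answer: 4620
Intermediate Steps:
(-73 + 18)*(V - 61) = (-73 + 18)*(-23 - 61) = -55*(-84) = 4620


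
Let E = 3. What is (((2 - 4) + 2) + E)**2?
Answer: 9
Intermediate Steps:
(((2 - 4) + 2) + E)**2 = (((2 - 4) + 2) + 3)**2 = ((-2 + 2) + 3)**2 = (0 + 3)**2 = 3**2 = 9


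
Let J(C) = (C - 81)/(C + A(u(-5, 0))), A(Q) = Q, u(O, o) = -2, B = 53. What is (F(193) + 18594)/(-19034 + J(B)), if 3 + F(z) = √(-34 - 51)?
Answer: -948141/970762 - 51*I*√85/970762 ≈ -0.9767 - 0.00048436*I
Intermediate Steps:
J(C) = (-81 + C)/(-2 + C) (J(C) = (C - 81)/(C - 2) = (-81 + C)/(-2 + C))
F(z) = -3 + I*√85 (F(z) = -3 + √(-34 - 51) = -3 + √(-85) = -3 + I*√85)
(F(193) + 18594)/(-19034 + J(B)) = ((-3 + I*√85) + 18594)/(-19034 + (-81 + 53)/(-2 + 53)) = (18591 + I*√85)/(-19034 - 28/51) = (18591 + I*√85)/(-970762/51) = (18591 + I*√85)*(-51/970762) = -948141/970762 - 51*I*√85/970762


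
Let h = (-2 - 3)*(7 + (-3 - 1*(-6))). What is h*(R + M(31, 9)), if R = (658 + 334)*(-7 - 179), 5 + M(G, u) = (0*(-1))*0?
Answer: 9225850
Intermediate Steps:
M(G, u) = -5 (M(G, u) = -5 + (0*(-1))*0 = -5 + 0*0 = -5 + 0 = -5)
R = -184512 (R = 992*(-186) = -184512)
h = -50 (h = -5*(7 + (-3 + 6)) = -5*(7 + 3) = -5*10 = -50)
h*(R + M(31, 9)) = -50*(-184512 - 5) = -50*(-184517) = 9225850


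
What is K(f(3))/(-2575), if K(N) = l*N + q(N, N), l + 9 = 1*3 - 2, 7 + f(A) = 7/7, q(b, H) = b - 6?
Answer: -36/2575 ≈ -0.013981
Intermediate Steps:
q(b, H) = -6 + b
f(A) = -6 (f(A) = -7 + 7/7 = -7 + 7*(⅐) = -7 + 1 = -6)
l = -8 (l = -9 + (1*3 - 2) = -9 + (3 - 2) = -9 + 1 = -8)
K(N) = -6 - 7*N (K(N) = -8*N + (-6 + N) = -6 - 7*N)
K(f(3))/(-2575) = (-6 - 7*(-6))/(-2575) = (-6 + 42)*(-1/2575) = 36*(-1/2575) = -36/2575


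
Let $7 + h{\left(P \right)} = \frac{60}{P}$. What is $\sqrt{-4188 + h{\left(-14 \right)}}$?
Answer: $\frac{i \sqrt{205765}}{7} \approx 64.802 i$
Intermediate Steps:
$h{\left(P \right)} = -7 + \frac{60}{P}$
$\sqrt{-4188 + h{\left(-14 \right)}} = \sqrt{-4188 - \left(7 - \frac{60}{-14}\right)} = \sqrt{-4188 + \left(-7 + 60 \left(- \frac{1}{14}\right)\right)} = \sqrt{-4188 - \frac{79}{7}} = \sqrt{- \frac{29395}{7}} = \frac{i \sqrt{205765}}{7}$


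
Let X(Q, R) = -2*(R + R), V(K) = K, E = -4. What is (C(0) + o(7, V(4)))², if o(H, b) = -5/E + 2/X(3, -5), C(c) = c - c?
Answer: 729/400 ≈ 1.8225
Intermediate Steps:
X(Q, R) = -4*R
C(c) = 0
o(H, b) = 27/20 (o(H, b) = -5/(-4) + 2/((-4*(-5))) = -5*(-¼) + 2/20 = 5/4 + 2*(1/20) = 5/4 + ⅒ = 27/20)
(C(0) + o(7, V(4)))² = (0 + 27/20)² = (27/20)² = 729/400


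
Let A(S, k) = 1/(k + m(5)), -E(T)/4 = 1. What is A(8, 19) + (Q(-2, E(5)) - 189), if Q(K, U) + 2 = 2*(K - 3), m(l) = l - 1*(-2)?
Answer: -5225/26 ≈ -200.96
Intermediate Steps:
m(l) = 2 + l (m(l) = l + 2 = 2 + l)
E(T) = -4 (E(T) = -4*1 = -4)
Q(K, U) = -8 + 2*K (Q(K, U) = -2 + 2*(K - 3) = -2 + 2*(-3 + K) = -2 + (-6 + 2*K) = -8 + 2*K)
A(S, k) = 1/(7 + k) (A(S, k) = 1/(k + (2 + 5)) = 1/(k + 7) = 1/(7 + k))
A(8, 19) + (Q(-2, E(5)) - 189) = 1/(7 + 19) + ((-8 + 2*(-2)) - 189) = 1/26 + ((-8 - 4) - 189) = 1/26 + (-12 - 189) = 1/26 - 201 = -5225/26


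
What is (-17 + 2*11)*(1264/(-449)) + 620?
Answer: 272060/449 ≈ 605.92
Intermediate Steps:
(-17 + 2*11)*(1264/(-449)) + 620 = (-17 + 22)*(1264*(-1/449)) + 620 = 5*(-1264/449) + 620 = -6320/449 + 620 = 272060/449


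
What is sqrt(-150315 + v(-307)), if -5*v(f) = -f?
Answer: I*sqrt(3759410)/5 ≈ 387.78*I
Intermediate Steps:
v(f) = f/5 (v(f) = -(-1)*f/5 = f/5)
sqrt(-150315 + v(-307)) = sqrt(-150315 + (1/5)*(-307)) = sqrt(-150315 - 307/5) = sqrt(-751882/5) = I*sqrt(3759410)/5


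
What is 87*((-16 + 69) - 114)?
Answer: -5307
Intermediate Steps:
87*((-16 + 69) - 114) = 87*(53 - 114) = 87*(-61) = -5307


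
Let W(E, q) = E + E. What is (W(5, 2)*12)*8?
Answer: 960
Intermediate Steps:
W(E, q) = 2*E
(W(5, 2)*12)*8 = ((2*5)*12)*8 = (10*12)*8 = 120*8 = 960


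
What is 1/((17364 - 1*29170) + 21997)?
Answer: 1/10191 ≈ 9.8126e-5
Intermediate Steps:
1/((17364 - 1*29170) + 21997) = 1/((17364 - 29170) + 21997) = 1/(-11806 + 21997) = 1/10191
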